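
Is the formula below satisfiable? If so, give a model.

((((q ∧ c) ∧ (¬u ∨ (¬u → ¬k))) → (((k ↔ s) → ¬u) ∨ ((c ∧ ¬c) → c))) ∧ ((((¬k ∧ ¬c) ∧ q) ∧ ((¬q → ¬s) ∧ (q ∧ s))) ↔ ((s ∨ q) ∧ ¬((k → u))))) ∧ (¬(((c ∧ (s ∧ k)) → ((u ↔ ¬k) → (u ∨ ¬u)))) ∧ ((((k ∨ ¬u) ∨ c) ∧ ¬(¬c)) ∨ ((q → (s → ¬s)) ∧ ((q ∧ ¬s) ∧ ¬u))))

No satisfying assignment exists.

The conjunct ¬(((c ∧ (s ∧ k)) → ((u ↔ ¬k) → (u ∨ ¬u)))) is unsatisfiable on its own:
  u = True: this becomes ¬(((c ∧ (s ∧ k)) → True)) = False.
  u = False: this becomes ¬(((c ∧ (s ∧ k)) → True)) = False.
So the whole conjunction is unsatisfiable.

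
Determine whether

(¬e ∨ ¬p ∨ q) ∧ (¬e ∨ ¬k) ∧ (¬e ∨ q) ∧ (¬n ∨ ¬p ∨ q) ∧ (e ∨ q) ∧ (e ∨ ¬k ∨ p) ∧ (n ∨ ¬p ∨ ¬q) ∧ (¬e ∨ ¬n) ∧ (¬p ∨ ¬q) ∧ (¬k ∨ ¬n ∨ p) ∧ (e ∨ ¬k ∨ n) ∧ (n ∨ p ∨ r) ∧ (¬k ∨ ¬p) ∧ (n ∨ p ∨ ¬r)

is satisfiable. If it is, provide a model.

e: False; n: True; k: False; r: False; p: False; q: True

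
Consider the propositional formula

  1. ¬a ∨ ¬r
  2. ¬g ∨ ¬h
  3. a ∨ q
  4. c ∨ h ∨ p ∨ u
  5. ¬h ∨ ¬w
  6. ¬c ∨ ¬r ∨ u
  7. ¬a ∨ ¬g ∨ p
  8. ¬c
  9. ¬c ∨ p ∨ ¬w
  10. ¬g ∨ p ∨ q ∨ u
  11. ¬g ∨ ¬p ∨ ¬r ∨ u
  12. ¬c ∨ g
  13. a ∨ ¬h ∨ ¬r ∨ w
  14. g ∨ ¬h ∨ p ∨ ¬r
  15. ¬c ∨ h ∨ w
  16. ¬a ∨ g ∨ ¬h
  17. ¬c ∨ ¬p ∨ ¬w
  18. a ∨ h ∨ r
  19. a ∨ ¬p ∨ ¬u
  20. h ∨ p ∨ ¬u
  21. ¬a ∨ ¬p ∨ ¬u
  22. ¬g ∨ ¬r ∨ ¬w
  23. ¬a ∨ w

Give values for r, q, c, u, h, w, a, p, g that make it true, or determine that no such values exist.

Unit clause (¬c) forces c = False.
Set r = False.
Set q = True.
Set u = False.
Set h = False.
  then (c ∨ h ∨ p ∨ u) forces p = True.
  then (a ∨ h ∨ r) forces a = True.
  then (¬a ∨ w) forces w = True.
Set g = True.
All clauses satisfied.

r = False, q = True, c = False, u = False, h = False, w = True, a = True, p = True, g = True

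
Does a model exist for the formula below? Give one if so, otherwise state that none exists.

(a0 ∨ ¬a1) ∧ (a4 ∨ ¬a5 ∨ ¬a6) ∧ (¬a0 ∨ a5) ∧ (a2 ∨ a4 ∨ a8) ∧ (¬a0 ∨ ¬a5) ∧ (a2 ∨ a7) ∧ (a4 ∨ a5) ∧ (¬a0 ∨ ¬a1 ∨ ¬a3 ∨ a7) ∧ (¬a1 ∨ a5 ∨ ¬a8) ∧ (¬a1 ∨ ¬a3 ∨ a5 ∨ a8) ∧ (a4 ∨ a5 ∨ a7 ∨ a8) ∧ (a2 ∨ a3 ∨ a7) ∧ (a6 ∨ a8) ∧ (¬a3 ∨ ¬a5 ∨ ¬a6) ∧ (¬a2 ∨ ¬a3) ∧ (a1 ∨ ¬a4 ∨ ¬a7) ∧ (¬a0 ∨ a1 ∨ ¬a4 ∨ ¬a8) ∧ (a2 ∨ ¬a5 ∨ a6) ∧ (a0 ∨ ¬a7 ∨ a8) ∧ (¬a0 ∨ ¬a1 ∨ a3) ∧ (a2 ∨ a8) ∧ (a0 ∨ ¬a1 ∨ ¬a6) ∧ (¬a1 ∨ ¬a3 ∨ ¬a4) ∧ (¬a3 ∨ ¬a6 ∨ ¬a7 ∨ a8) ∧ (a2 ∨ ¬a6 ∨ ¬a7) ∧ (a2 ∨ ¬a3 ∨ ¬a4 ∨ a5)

Try a0 = True:
  (¬a0 ∨ a5) forces a5 = True.
  clause (¬a0 ∨ ¬a5) is falsified — backtrack.
So a0 = False.
  then (a0 ∨ ¬a1) forces a1 = False.
Set a2 = True.
  then (¬a2 ∨ ¬a3) forces a3 = False.
Set a4 = True.
  then (a1 ∨ ¬a4 ∨ ¬a7) forces a7 = False.
Set a5 = False.
Set a6 = False.
  then (a6 ∨ a8) forces a8 = True.
All clauses satisfied.

a0: False, a1: False, a2: True, a3: False, a4: True, a5: False, a6: False, a7: False, a8: True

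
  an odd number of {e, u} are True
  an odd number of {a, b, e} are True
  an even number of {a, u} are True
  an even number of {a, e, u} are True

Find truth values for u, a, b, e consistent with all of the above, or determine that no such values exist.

u=T; a=T; b=F; e=F

{e, u}: 1 true → odd ✓
{a, b, e}: 1 true → odd ✓
{a, u}: 2 true → even ✓
{a, e, u}: 2 true → even ✓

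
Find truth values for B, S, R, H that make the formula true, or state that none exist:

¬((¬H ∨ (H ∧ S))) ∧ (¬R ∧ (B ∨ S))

B = True, S = False, R = False, H = True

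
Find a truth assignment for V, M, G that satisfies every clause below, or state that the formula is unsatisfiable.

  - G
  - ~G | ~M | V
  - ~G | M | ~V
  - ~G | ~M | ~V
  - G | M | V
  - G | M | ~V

Unit clause (G) forces G = True.
Try V = True:
  (~G | M | ~V) forces M = True.
  clause (~G | ~M | ~V) is falsified — backtrack.
So V = False.
  then (~G | ~M | V) forces M = False.
All clauses satisfied.

V = False, M = False, G = True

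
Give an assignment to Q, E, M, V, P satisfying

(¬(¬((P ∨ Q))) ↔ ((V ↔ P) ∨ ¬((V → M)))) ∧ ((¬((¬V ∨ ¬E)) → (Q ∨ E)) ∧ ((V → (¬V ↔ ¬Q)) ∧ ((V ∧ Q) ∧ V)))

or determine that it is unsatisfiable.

Q=T, E=F, M=T, V=T, P=T

  ¬(¬((P ∨ Q))) ↔ ((V ↔ P) ∨ ¬((V → M))) = True
    ¬(¬((P ∨ Q))) = True
      ¬((P ∨ Q)) = False
        P ∨ Q = True
    (V ↔ P) ∨ ¬((V → M)) = True
      V ↔ P = True
      ¬((V → M)) = False
        V → M = True
  (¬((¬V ∨ ¬E)) → (Q ∨ E)) ∧ ((V → (¬V ↔ ¬Q)) ∧ ((V ∧ Q) ∧ V)) = True
    ¬((¬V ∨ ¬E)) → (Q ∨ E) = True
      ¬((¬V ∨ ¬E)) = False
        ¬V ∨ ¬E = True
          ¬V = False
          ¬E = True
      Q ∨ E = True
    (V → (¬V ↔ ¬Q)) ∧ ((V ∧ Q) ∧ V) = True
      V → (¬V ↔ ¬Q) = True
        ¬V ↔ ¬Q = True
          ¬V = False
          ¬Q = False
      (V ∧ Q) ∧ V = True
        V ∧ Q = True
Both conjuncts True, so the formula holds.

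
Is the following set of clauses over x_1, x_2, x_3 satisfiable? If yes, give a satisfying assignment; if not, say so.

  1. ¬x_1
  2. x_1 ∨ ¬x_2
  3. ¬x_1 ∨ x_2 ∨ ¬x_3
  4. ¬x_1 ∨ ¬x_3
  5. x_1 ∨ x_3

x_1 = False, x_2 = False, x_3 = True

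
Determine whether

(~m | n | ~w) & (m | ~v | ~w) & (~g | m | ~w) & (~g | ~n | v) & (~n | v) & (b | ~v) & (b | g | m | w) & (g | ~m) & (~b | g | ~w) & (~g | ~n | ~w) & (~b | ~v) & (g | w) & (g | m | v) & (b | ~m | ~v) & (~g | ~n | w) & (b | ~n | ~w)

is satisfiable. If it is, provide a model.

Set n = False.
Set w = False.
  then (g | w) forces g = True.
Try v = True:
  (b | ~v) forces b = True.
  clause (~b | ~v) is falsified — backtrack.
So v = False.
Set b = True.
Set m = False.
All clauses satisfied.

n: False; w: False; v: False; g: True; b: True; m: False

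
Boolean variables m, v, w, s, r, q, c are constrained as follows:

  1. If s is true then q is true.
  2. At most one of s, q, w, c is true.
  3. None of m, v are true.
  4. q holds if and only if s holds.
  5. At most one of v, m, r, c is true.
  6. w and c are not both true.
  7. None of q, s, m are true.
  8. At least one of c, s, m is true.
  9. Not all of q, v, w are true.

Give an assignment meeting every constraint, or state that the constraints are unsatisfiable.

m = False, v = False, w = False, s = False, r = False, q = False, c = True

  (1) s=F ⇒ q: vacuous ✓
  (2) {s, q, w, c}: 1 true — at most one ✓
  (3) {m, v}: 0 true — none ✓
  (4) q=F, s=F — same ✓
  (5) {v, m, r, c}: 1 true — at most one ✓
  (6) w=F, c=T — not both ✓
  (7) {q, s, m}: 0 true — none ✓
  (8) {c, s, m}: 1 true — at least one ✓
  (9) {q, v, w}: 0/3 true — not all ✓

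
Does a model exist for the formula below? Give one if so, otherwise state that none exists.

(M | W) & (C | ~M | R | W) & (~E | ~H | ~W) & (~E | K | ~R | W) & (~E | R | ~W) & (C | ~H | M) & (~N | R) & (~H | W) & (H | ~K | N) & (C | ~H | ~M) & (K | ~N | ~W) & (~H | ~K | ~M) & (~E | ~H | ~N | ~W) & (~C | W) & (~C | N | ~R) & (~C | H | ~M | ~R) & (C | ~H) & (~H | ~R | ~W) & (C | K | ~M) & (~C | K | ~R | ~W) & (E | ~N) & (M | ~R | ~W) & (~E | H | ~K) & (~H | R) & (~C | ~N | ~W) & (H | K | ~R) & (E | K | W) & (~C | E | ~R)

M = False, C = True, E = False, N = False, W = True, K = False, R = False, H = False

Set M = False.
  then (M | W) forces W = True.
  then (M | ~R | ~W) forces R = False.
  then (~H | R) forces H = False.
  then (~E | R | ~W) forces E = False.
  then (~N | R) forces N = False.
  then (H | ~K | N) forces K = False.
Set C = True.
All clauses satisfied.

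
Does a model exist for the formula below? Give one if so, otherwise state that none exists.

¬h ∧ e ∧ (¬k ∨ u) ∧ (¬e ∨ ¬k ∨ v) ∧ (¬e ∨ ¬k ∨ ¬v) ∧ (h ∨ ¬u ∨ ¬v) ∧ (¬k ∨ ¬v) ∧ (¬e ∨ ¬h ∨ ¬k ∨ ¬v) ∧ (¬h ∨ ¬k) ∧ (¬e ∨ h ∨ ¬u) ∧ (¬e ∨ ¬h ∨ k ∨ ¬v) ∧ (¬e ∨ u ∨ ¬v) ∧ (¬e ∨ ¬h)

h = False; u = False; v = False; k = False; e = True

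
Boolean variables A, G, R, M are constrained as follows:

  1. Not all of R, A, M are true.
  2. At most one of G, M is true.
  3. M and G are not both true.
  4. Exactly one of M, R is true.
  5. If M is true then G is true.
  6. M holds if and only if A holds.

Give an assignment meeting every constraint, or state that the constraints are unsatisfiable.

A: False, G: True, R: True, M: False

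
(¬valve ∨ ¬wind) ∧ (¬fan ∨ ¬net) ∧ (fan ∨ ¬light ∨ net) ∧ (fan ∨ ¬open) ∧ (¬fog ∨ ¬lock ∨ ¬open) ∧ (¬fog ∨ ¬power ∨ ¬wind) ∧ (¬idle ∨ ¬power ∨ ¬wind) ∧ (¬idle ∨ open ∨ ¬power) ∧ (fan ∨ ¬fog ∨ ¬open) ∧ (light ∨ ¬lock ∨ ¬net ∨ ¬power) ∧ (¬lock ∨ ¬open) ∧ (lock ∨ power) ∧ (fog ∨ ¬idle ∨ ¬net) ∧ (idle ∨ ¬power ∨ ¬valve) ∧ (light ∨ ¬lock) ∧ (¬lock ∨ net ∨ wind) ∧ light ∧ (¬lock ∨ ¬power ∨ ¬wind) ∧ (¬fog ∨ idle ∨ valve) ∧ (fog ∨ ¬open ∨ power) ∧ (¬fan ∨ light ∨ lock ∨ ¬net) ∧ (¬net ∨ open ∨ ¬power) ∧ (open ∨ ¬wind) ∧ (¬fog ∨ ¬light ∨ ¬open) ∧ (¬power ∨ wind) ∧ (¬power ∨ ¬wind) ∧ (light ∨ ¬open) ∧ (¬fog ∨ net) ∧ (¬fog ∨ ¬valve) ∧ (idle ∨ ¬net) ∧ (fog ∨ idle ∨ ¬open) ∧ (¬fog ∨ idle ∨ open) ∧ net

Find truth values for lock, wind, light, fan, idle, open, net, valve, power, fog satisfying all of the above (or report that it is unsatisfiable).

lock: True, wind: False, light: True, fan: False, idle: True, open: False, net: True, valve: False, power: False, fog: True

Unit clause (light) forces light = True.
Unit clause (net) forces net = True.
In (¬fan ∨ ¬net) only ¬fan is left, so fan = False.
In (fan ∨ ¬open) only ¬open is left, so open = False.
In (¬net ∨ open ∨ ¬power) only ¬power is left, so power = False.
In (open ∨ ¬wind) only ¬wind is left, so wind = False.
In (idle ∨ ¬net) only idle is left, so idle = True.
In (lock ∨ power) only lock is left, so lock = True.
In (fog ∨ ¬idle ∨ ¬net) only fog is left, so fog = True.
In (¬fog ∨ ¬valve) only ¬valve is left, so valve = False.
All clauses satisfied.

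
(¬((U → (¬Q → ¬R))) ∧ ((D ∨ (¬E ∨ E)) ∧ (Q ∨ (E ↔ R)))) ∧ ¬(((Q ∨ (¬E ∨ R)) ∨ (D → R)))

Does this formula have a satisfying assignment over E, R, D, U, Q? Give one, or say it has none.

UNSATISFIABLE

Case R = True: the conjunct ¬(((Q ∨ (¬E ∨ R)) ∨ (D → R))) becomes ¬((True ∨ True)) = False.
Case R = False: the conjunct ¬((U → (¬Q → ¬R))) becomes ¬((U → True)) = False.
Both cases fail — unsatisfiable.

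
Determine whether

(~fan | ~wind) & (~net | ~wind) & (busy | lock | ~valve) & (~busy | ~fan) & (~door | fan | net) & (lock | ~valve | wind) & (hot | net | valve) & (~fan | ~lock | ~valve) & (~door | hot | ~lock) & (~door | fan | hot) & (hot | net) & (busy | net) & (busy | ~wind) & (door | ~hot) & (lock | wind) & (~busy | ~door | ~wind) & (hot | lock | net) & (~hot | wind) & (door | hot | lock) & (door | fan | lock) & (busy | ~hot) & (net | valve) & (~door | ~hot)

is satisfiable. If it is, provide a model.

busy=F; valve=F; door=F; net=T; fan=F; lock=T; hot=F; wind=F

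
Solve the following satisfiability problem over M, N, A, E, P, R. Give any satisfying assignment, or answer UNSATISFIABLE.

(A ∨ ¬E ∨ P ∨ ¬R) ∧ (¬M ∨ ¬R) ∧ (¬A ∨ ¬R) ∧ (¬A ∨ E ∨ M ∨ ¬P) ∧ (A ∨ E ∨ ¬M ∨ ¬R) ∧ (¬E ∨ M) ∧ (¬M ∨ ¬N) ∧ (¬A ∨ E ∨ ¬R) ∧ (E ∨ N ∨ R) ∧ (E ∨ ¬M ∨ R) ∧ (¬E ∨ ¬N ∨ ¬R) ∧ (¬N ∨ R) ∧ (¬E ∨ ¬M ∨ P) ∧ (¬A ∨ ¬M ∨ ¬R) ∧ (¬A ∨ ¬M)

M = False; N = True; A = False; E = False; P = True; R = True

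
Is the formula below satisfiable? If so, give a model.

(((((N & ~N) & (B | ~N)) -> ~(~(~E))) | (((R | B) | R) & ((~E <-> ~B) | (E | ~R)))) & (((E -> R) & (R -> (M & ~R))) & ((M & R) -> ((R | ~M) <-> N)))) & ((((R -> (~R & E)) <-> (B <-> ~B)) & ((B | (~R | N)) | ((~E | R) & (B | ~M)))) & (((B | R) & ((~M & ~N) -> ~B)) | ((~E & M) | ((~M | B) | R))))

No satisfying assignment exists.

Case R = True: the conjunct R -> (M & ~R) becomes True -> (M & False) = False.
Case R = False: the formula simplifies to (((((N & ~N) & (B | ~N)) -> ~(~(~E))) | B) & ~E) & ((B <-> ~B) & ((B & ((~M & ~N) -> ~B)) | ((~E & M) | (~M | B)))).
  B = True: the conjunct B <-> ~B becomes True <-> ~True = False.
  B = False: the conjunct B <-> ~B becomes False <-> ~False = False.
Both cases fail — unsatisfiable.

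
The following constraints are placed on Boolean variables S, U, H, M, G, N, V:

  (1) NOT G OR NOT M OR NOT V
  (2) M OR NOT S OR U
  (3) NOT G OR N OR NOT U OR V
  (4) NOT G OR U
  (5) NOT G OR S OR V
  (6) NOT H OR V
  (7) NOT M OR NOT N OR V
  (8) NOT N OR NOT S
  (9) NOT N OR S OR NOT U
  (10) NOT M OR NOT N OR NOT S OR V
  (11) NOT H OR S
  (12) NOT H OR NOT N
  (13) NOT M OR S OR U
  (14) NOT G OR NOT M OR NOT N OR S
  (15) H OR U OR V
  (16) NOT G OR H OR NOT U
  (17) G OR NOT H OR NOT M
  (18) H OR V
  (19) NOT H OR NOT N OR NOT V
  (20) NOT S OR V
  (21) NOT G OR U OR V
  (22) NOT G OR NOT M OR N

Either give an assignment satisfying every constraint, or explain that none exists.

S = True; U = True; H = False; M = True; G = False; N = False; V = True

Set S = True.
  then (NOT N OR NOT S) forces N = False.
  then (NOT S OR V) forces V = True.
Set U = True.
Set H = False.
  then (NOT G OR H OR NOT U) forces G = False.
Set M = True.
All clauses satisfied.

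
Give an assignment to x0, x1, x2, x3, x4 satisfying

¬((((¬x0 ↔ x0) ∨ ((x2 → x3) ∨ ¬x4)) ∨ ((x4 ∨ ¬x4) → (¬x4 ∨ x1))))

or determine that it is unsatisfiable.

x0 = True; x1 = False; x2 = True; x3 = False; x4 = True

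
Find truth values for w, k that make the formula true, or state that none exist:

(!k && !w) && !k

w = False, k = False

  !k && !w = True
    !k = True
    !w = True
  !k = True
Both conjuncts True, so the formula holds.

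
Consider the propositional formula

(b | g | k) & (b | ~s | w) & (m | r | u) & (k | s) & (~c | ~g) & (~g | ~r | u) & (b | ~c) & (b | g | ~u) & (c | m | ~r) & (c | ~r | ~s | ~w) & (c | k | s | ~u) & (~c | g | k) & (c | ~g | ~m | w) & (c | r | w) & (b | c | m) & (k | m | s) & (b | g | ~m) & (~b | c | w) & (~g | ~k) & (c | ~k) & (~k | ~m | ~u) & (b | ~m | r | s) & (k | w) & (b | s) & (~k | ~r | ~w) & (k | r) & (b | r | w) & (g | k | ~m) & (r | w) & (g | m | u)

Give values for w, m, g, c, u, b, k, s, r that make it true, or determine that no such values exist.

Set w = True.
Set m = False.
Set g = False.
  then (g | m | u) forces u = True.
  then (b | g | ~u) forces b = True.
Try c = False:
  (c | m | ~r) forces r = False.
  (c | ~k) forces k = False.
  clause (k | r) is falsified — backtrack.
So c = True.
  then (~c | g | k) forces k = True.
  then (~k | ~r | ~w) forces r = False.
Set s = False.
All clauses satisfied.

w: True, m: False, g: False, c: True, u: True, b: True, k: True, s: False, r: False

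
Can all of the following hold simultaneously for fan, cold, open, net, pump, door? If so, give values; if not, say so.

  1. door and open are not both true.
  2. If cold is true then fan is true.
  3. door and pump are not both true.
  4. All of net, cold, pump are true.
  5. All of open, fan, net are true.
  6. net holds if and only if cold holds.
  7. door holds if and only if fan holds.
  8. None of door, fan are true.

Unsatisfiable

Case fan = True:
  Constraint (8) is violated (fan=T) — contradiction.
Case fan = False:
  Constraint (5) is violated (fan=F) — contradiction.
Both cases fail — unsatisfiable.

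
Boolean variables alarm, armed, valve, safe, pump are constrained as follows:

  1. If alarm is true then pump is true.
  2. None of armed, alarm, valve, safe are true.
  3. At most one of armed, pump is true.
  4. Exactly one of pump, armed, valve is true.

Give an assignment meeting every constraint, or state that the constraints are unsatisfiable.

alarm = False, armed = False, valve = False, safe = False, pump = True

  (1) alarm=F ⇒ pump: vacuous ✓
  (2) {armed, alarm, valve, safe}: 0 true — none ✓
  (3) {armed, pump}: 1 true — at most one ✓
  (4) {pump, armed, valve}: 1 true — exactly one ✓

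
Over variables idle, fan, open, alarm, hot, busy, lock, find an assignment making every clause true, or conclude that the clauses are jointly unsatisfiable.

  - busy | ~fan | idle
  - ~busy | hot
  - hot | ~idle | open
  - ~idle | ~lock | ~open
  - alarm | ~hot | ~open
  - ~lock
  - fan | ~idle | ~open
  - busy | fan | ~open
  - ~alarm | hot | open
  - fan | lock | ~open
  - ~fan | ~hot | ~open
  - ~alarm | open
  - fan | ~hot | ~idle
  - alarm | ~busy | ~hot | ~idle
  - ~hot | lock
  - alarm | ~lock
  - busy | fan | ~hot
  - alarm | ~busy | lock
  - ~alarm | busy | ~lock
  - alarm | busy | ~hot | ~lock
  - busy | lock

Case lock = True:
  Clause (~lock) is falsified — contradiction.
Case lock = False:
  (~hot | lock) forces hot = False.
  (~busy | hot) forces busy = False.
  Clause (busy | lock) is falsified — contradiction.
Both cases fail, so the formula is unsatisfiable.

No satisfying assignment exists.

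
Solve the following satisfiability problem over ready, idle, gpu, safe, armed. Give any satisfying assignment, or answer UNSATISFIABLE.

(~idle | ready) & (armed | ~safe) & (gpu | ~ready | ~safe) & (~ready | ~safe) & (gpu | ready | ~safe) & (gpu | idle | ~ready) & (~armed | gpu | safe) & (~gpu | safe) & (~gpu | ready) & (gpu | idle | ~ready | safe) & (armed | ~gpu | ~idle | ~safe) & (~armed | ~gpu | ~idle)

Set ready = True.
  then (~ready | ~safe) forces safe = False.
  then (~gpu | safe) forces gpu = False.
  then (gpu | idle | ~ready | safe) forces idle = True.
  then (~armed | gpu | safe) forces armed = False.
All clauses satisfied.

ready=T, idle=T, gpu=F, safe=F, armed=F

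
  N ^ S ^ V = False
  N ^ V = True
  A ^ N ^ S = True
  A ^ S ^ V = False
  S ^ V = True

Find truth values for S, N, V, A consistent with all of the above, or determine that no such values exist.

S = True, N = True, V = False, A = True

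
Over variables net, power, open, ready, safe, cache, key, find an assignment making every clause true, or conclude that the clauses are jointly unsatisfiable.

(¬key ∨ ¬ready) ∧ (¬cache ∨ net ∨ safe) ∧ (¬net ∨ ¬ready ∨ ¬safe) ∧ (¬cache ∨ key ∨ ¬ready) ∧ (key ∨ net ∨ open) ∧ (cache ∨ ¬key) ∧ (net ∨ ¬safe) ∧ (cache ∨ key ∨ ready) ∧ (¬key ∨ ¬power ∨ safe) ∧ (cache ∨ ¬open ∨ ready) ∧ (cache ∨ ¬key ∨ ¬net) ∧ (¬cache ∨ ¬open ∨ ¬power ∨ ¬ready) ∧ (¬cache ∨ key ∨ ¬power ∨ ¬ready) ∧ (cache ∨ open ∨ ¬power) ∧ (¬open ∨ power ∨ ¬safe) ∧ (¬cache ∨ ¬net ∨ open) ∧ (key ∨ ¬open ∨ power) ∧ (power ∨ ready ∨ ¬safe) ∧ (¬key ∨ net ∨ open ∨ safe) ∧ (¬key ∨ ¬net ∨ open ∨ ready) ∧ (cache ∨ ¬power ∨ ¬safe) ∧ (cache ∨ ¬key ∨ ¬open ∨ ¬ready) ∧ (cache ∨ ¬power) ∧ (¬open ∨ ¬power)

Set net = True.
Set power = False.
Set open = True.
  then (¬open ∨ power ∨ ¬safe) forces safe = False.
  then (key ∨ ¬open ∨ power) forces key = True.
  then (¬key ∨ ¬ready) forces ready = False.
  then (cache ∨ ¬key) forces cache = True.
All clauses satisfied.

net = True, power = False, open = True, ready = False, safe = False, cache = True, key = True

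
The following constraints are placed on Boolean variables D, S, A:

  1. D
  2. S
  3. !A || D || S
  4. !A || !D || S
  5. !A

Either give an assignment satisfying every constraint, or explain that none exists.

Unit clause (D) forces D = True.
Unit clause (S) forces S = True.
Unit clause (!A) forces A = False.
All clauses satisfied.

D = True, S = True, A = False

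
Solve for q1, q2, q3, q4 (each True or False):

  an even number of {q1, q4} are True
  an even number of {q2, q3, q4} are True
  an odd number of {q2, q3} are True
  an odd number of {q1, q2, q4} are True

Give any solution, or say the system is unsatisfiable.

q1: True; q2: True; q3: False; q4: True

{q1, q4}: 2 true → even ✓
{q2, q3, q4}: 2 true → even ✓
{q2, q3}: 1 true → odd ✓
{q1, q2, q4}: 3 true → odd ✓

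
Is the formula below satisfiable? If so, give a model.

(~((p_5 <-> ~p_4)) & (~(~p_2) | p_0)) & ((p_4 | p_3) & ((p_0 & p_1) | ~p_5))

p_0: True; p_1: True; p_2: False; p_3: True; p_4: False; p_5: False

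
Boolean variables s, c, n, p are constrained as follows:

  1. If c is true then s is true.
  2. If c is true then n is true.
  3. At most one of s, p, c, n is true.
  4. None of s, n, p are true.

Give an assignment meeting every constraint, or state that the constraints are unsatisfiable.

s: False, c: False, n: False, p: False

  (1) c=F ⇒ s: vacuous ✓
  (2) c=F ⇒ n: vacuous ✓
  (3) {s, p, c, n}: 0 true — at most one ✓
  (4) {s, n, p}: 0 true — none ✓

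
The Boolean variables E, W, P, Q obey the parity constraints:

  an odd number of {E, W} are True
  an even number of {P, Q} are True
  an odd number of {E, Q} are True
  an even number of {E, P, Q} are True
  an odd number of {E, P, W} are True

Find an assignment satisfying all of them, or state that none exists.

Adding constraints 1, 3, 4, 5 mod 2: every variable appears an even number of times on the left, so the left side is 0.
But the right sides sum to 1 (mod 2). 0 ≠ 1 — the system is inconsistent.

Unsatisfiable — no assignment works.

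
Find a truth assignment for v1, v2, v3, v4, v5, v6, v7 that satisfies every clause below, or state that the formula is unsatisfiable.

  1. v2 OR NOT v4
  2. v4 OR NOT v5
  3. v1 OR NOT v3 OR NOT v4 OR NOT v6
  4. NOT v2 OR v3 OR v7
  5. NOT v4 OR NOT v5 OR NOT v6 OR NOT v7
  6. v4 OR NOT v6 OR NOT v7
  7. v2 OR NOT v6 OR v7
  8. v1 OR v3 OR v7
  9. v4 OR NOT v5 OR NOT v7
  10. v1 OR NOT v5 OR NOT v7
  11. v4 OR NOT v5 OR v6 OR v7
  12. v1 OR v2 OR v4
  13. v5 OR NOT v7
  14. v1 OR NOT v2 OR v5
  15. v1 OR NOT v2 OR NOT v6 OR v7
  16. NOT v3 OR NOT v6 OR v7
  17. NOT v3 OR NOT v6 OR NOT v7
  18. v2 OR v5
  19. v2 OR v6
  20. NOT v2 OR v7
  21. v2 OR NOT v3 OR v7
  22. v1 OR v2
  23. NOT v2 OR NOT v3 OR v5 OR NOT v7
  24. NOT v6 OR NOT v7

Try v1 = False:
  (v1 OR v2) forces v2 = True.
  (v1 OR NOT v2 OR v5) forces v5 = True.
  (v4 OR NOT v5) forces v4 = True.
  (v1 OR NOT v5 OR NOT v7) forces v7 = False.
  clause (NOT v2 OR v7) is falsified — backtrack.
So v1 = True.
Try v2 = False:
  (v2 OR NOT v4) forces v4 = False.
  (v4 OR NOT v5) forces v5 = False.
  clause (v2 OR v5) is falsified — backtrack.
So v2 = True.
  then (NOT v2 OR v7) forces v7 = True.
  then (NOT v6 OR NOT v7) forces v6 = False.
  then (v5 OR NOT v7) forces v5 = True.
  then (v4 OR NOT v5) forces v4 = True.
Set v3 = True.
All clauses satisfied.

v1 = True; v2 = True; v3 = True; v4 = True; v5 = True; v6 = False; v7 = True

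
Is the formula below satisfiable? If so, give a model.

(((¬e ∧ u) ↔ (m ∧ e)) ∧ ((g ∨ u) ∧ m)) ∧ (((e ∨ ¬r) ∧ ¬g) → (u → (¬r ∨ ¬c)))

c: True, u: False, e: False, r: False, m: True, g: True

  ((¬e ∧ u) ↔ (m ∧ e)) ∧ ((g ∨ u) ∧ m) = True
    (¬e ∧ u) ↔ (m ∧ e) = True
      ¬e ∧ u = False
        ¬e = True
      m ∧ e = False
    (g ∨ u) ∧ m = True
      g ∨ u = True
  ((e ∨ ¬r) ∧ ¬g) → (u → (¬r ∨ ¬c)) = True
    (e ∨ ¬r) ∧ ¬g = False
      e ∨ ¬r = True
        ¬r = True
      ¬g = False
    u → (¬r ∨ ¬c) = True
      ¬r ∨ ¬c = True
        ¬r = True
        ¬c = False
Both conjuncts True, so the formula holds.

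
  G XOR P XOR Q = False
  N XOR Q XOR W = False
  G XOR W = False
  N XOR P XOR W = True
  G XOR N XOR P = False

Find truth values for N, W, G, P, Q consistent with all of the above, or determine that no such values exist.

Adding constraints 3, 4, 5 mod 2: every variable appears an even number of times on the left, so the left side is 0.
But the right sides sum to 1 (mod 2). 0 ≠ 1 — the system is inconsistent.

Unsatisfiable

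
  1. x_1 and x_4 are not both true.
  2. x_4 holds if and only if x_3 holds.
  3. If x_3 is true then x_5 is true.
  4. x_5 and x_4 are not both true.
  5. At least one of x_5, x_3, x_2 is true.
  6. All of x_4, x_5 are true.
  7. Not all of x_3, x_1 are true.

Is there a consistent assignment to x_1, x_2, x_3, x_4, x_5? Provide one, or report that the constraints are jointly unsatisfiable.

Case x_5 = True:
  (4) with x_5=T forces x_4 = False.
  Constraint (6) is violated (x_4=F) — contradiction.
Case x_5 = False:
  Constraint (6) is violated (x_5=F) — contradiction.
Both cases fail — unsatisfiable.

The formula is unsatisfiable.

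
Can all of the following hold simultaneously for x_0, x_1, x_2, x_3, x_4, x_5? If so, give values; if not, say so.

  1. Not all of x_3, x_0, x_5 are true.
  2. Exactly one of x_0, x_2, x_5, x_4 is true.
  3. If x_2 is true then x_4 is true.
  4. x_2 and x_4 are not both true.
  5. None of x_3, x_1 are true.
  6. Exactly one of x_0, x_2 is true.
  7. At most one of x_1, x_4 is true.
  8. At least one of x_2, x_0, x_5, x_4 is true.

x_0: True, x_1: False, x_2: False, x_3: False, x_4: False, x_5: False

  (1) {x_3, x_0, x_5}: 1/3 true — not all ✓
  (2) {x_0, x_2, x_5, x_4}: 1 true — exactly one ✓
  (3) x_2=F ⇒ x_4: vacuous ✓
  (4) x_2=F, x_4=F — not both ✓
  (5) {x_3, x_1}: 0 true — none ✓
  (6) {x_0, x_2}: 1 true — exactly one ✓
  (7) {x_1, x_4}: 0 true — at most one ✓
  (8) {x_2, x_0, x_5, x_4}: 1 true — at least one ✓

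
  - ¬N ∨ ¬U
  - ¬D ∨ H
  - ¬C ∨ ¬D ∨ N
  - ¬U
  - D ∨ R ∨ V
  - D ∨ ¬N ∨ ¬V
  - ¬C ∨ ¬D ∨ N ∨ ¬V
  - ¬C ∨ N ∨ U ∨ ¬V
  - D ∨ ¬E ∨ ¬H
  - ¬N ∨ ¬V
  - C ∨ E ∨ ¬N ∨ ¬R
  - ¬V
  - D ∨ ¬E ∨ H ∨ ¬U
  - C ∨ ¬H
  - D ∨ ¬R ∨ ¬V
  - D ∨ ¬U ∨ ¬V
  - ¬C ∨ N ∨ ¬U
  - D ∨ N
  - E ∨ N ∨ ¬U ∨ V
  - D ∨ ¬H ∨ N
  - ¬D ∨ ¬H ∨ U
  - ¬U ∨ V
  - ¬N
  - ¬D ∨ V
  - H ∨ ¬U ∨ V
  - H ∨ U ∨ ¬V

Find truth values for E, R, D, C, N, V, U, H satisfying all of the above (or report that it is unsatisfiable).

No satisfying assignment exists.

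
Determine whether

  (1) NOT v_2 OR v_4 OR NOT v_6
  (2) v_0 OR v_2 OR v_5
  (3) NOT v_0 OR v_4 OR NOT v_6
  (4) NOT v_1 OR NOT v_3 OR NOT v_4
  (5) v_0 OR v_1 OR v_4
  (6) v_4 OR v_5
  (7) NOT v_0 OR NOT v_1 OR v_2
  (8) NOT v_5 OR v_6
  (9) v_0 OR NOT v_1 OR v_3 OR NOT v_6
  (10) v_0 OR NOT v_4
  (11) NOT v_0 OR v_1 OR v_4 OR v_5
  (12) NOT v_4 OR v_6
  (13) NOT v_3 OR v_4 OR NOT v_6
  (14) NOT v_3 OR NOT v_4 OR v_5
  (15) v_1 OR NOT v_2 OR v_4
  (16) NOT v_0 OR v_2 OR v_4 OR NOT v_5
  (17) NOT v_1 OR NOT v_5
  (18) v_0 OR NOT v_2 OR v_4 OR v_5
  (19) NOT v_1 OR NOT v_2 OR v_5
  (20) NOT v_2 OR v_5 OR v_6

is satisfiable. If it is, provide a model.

v_0: True, v_1: False, v_2: False, v_3: True, v_4: True, v_5: True, v_6: True

Set v_0 = True.
Try v_1 = True:
  (NOT v_0 OR NOT v_1 OR v_2) forces v_2 = True.
  (NOT v_1 OR NOT v_5) forces v_5 = False.
  clause (NOT v_1 OR NOT v_2 OR v_5) is falsified — backtrack.
So v_1 = False.
Set v_2 = False.
Set v_3 = True.
Set v_4 = True.
  then (NOT v_4 OR v_6) forces v_6 = True.
  then (NOT v_3 OR NOT v_4 OR v_5) forces v_5 = True.
All clauses satisfied.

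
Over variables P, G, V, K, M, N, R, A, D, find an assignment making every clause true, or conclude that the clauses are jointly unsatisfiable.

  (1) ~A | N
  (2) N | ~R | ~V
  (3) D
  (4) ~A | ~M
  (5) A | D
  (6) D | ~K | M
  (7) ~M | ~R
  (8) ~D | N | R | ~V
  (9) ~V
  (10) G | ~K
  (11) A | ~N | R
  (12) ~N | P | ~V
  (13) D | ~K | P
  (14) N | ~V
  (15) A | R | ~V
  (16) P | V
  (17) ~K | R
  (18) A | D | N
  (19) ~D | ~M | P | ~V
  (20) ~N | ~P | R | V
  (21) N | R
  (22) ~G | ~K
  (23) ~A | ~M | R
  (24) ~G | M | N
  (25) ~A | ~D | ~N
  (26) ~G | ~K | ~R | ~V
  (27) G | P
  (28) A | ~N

Unit clause (D) forces D = True.
Unit clause (~V) forces V = False.
In (P | V) only P is left, so P = True.
Set G = False.
  then (G | ~K) forces K = False.
Try M = True:
  (~A | ~M) forces A = False.
  (~M | ~R) forces R = False.
  (A | ~N | R) forces N = False.
  clause (N | R) is falsified — backtrack.
So M = False.
Set N = False.
  then (~A | N) forces A = False.
  then (N | R) forces R = True.
All clauses satisfied.

P: True, G: False, V: False, K: False, M: False, N: False, R: True, A: False, D: True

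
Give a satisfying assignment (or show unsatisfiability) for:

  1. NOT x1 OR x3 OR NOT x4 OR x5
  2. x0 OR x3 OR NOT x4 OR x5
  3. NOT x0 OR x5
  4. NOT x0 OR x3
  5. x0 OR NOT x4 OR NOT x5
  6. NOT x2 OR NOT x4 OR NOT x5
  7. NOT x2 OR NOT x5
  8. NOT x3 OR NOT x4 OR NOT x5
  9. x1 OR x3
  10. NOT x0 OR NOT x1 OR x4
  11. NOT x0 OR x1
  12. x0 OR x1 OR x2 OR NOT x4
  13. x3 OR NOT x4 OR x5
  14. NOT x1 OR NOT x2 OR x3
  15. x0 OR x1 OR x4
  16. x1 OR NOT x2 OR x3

x0 = False; x1 = True; x2 = False; x3 = True; x4 = True; x5 = False

Set x0 = False.
Set x1 = True.
Set x2 = False.
Set x3 = True.
Set x4 = True.
  then (x0 OR NOT x4 OR NOT x5) forces x5 = False.
All clauses satisfied.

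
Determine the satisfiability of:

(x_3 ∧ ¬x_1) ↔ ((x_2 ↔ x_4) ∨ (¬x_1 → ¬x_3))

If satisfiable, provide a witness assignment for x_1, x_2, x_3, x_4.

x_1: False, x_2: True, x_3: True, x_4: True

  (x_3 ∧ ¬x_1) ↔ ((x_2 ↔ x_4) ∨ (¬x_1 → ¬x_3)) = True
    x_3 ∧ ¬x_1 = True
      ¬x_1 = True
    (x_2 ↔ x_4) ∨ (¬x_1 → ¬x_3) = True
      x_2 ↔ x_4 = True
      ¬x_1 → ¬x_3 = False
        ¬x_1 = True
        ¬x_3 = False
The formula evaluates to True.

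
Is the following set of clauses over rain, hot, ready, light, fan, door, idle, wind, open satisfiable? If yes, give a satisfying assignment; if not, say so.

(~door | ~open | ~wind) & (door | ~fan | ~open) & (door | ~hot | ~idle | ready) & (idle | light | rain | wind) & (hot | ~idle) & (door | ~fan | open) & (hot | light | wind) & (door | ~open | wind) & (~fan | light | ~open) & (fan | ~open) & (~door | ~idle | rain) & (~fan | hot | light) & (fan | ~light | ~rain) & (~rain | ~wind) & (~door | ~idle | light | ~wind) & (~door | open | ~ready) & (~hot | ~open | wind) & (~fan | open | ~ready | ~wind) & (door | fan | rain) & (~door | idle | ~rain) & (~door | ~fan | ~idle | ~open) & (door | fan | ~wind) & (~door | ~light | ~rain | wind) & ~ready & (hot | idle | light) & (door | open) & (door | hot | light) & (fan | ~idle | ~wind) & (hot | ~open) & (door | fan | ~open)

rain: False, hot: True, ready: False, light: True, fan: True, door: True, idle: False, wind: True, open: False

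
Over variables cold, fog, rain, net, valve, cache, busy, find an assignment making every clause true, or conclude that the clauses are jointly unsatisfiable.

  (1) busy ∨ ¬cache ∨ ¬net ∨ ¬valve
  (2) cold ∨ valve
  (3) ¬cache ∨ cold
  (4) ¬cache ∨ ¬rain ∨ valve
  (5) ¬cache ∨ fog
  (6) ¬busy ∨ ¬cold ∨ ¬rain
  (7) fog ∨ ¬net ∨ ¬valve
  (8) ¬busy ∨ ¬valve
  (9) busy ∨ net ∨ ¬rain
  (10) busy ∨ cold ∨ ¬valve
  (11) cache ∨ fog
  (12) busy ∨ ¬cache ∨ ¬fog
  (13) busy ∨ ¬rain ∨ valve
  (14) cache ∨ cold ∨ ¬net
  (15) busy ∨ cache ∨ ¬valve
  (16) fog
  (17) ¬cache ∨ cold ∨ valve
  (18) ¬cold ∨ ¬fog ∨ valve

Case cold = True:
  (fog) forces fog = True.
  (¬cold ∨ ¬fog ∨ valve) forces valve = True.
  (¬busy ∨ ¬valve) forces busy = False.
  (busy ∨ ¬cache ∨ ¬fog) forces cache = False.
  Clause (busy ∨ cache ∨ ¬valve) is falsified — contradiction.
Case cold = False:
  (cold ∨ valve) forces valve = True.
  (¬cache ∨ cold) forces cache = False.
  (¬busy ∨ ¬valve) forces busy = False.
  Clause (busy ∨ cold ∨ ¬valve) is falsified — contradiction.
Both cases fail, so the formula is unsatisfiable.

UNSATISFIABLE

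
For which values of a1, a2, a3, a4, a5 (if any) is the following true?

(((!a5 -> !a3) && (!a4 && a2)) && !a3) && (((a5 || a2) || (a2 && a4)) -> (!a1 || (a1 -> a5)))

a1: True; a2: True; a3: False; a4: False; a5: True

  ((!a5 -> !a3) && (!a4 && a2)) && !a3 = True
    (!a5 -> !a3) && (!a4 && a2) = True
      !a5 -> !a3 = True
        !a5 = False
        !a3 = True
      !a4 && a2 = True
        !a4 = True
    !a3 = True
  ((a5 || a2) || (a2 && a4)) -> (!a1 || (a1 -> a5)) = True
    (a5 || a2) || (a2 && a4) = True
      a5 || a2 = True
      a2 && a4 = False
    !a1 || (a1 -> a5) = True
      !a1 = False
      a1 -> a5 = True
Both conjuncts True, so the formula holds.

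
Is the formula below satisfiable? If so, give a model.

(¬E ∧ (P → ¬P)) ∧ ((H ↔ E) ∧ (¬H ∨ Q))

Q: True, P: False, E: False, H: False

  ¬E ∧ (P → ¬P) = True
    ¬E = True
    P → ¬P = True
      ¬P = True
  (H ↔ E) ∧ (¬H ∨ Q) = True
    H ↔ E = True
    ¬H ∨ Q = True
      ¬H = True
Both conjuncts True, so the formula holds.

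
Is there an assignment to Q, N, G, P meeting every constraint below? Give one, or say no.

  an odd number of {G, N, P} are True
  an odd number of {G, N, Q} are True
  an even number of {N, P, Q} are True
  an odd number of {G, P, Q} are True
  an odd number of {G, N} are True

Q = False, N = False, G = True, P = False

{G, N, P}: 1 true → odd ✓
{G, N, Q}: 1 true → odd ✓
{N, P, Q}: 0 true → even ✓
{G, P, Q}: 1 true → odd ✓
{G, N}: 1 true → odd ✓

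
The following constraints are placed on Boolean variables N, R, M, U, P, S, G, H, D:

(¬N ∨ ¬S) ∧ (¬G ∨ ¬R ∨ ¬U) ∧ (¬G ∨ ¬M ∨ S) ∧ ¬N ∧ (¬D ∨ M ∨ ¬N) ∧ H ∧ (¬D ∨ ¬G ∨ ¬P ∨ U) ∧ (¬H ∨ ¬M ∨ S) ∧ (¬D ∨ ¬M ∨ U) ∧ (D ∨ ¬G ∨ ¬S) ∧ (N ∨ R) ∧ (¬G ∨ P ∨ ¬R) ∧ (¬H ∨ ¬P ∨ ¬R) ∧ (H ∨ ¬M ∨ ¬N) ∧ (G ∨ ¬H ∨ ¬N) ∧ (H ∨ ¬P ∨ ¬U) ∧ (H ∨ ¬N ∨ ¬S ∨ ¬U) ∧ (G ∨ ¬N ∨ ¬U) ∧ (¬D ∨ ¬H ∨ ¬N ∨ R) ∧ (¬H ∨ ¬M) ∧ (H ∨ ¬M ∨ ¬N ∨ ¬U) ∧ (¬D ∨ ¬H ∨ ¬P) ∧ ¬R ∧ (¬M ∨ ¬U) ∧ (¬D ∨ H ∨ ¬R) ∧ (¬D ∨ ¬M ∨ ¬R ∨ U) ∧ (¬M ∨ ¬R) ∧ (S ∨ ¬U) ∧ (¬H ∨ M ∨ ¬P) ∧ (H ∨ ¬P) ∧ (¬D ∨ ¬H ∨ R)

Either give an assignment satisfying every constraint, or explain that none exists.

Unsatisfiable

Case R = True:
  Clause (¬R) is falsified — contradiction.
Case R = False:
  (¬N) forces N = False.
  Clause (N ∨ R) is falsified — contradiction.
Both cases fail, so the formula is unsatisfiable.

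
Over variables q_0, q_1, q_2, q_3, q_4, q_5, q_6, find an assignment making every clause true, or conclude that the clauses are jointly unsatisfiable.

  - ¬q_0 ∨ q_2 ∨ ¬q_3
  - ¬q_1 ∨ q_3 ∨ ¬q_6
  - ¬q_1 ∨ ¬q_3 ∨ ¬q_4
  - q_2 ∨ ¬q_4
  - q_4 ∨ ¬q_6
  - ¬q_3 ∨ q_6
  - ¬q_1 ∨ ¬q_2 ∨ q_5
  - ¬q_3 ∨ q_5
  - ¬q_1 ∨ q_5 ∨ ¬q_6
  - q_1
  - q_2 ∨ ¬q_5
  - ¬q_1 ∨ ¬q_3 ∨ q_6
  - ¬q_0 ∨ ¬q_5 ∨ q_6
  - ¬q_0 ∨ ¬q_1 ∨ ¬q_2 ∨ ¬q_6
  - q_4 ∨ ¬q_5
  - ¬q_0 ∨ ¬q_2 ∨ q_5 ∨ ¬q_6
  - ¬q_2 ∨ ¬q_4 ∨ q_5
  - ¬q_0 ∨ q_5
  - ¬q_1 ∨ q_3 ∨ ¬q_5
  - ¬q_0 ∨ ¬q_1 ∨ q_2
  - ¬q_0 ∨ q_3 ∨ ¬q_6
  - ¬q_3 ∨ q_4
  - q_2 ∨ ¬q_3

Unit clause (q_1) forces q_1 = True.
Try q_0 = True:
  (¬q_0 ∨ q_5) forces q_5 = True.
  (q_2 ∨ ¬q_5) forces q_2 = True.
  (¬q_0 ∨ ¬q_5 ∨ q_6) forces q_6 = True.
  clause (¬q_0 ∨ ¬q_1 ∨ ¬q_2 ∨ ¬q_6) is falsified — backtrack.
So q_0 = False.
Try q_2 = True:
  (¬q_1 ∨ ¬q_2 ∨ q_5) forces q_5 = True.
  (q_4 ∨ ¬q_5) forces q_4 = True.
  (¬q_1 ∨ ¬q_3 ∨ ¬q_4) forces q_3 = False.
  clause (¬q_1 ∨ q_3 ∨ ¬q_5) is falsified — backtrack.
So q_2 = False.
  then (q_2 ∨ ¬q_4) forces q_4 = False.
  then (q_4 ∨ ¬q_6) forces q_6 = False.
  then (¬q_3 ∨ q_6) forces q_3 = False.
  then (q_2 ∨ ¬q_5) forces q_5 = False.
All clauses satisfied.

q_0: False, q_1: True, q_2: False, q_3: False, q_4: False, q_5: False, q_6: False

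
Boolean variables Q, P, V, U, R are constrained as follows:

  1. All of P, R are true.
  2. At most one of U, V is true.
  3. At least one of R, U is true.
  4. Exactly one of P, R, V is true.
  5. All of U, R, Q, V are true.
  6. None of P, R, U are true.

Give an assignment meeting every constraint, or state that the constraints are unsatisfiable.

Case P = True:
  Constraint (6) is violated (P=T) — contradiction.
Case P = False:
  Constraint (1) is violated (P=F) — contradiction.
Both cases fail — unsatisfiable.

Unsatisfiable — no assignment works.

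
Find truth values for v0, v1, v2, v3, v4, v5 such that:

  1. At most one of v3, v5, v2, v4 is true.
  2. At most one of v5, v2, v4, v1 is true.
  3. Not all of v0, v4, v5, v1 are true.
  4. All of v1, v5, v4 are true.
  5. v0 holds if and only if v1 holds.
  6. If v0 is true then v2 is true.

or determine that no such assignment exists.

Case v1 = True:
  (2) with v1=T forces v5 = False.
  Constraint (4) is violated (v5=F) — contradiction.
Case v1 = False:
  Constraint (4) is violated (v1=F) — contradiction.
Both cases fail — unsatisfiable.

Unsatisfiable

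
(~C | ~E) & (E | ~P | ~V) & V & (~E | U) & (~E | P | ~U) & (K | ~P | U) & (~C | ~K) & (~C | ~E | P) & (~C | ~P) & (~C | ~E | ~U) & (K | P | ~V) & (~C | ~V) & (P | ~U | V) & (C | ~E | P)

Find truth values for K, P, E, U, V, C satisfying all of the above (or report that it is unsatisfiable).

K: True, P: False, E: False, U: True, V: True, C: False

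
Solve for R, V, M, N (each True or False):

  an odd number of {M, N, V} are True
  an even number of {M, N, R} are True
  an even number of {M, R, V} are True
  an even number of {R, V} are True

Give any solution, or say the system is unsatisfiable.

Adding constraints 1, 2, 4 mod 2: every variable appears an even number of times on the left, so the left side is 0.
But the right sides sum to 1 (mod 2). 0 ≠ 1 — the system is inconsistent.

Unsatisfiable — no assignment works.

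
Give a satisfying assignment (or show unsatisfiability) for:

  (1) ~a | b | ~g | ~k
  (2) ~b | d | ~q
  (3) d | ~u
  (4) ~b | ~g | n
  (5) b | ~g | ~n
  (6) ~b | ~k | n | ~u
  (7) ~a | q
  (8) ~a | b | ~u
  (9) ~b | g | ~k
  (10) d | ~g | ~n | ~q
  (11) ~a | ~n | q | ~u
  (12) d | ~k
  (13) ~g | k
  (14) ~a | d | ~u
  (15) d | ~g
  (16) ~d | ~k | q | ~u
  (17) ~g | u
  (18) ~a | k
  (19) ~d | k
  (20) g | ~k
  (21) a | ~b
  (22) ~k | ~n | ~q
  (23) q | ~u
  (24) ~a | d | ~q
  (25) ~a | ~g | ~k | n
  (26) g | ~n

Set b = False.
Set g = True.
  then (b | ~g | ~n) forces n = False.
  then (~g | k) forces k = True.
  then (d | ~g) forces d = True.
  then (~g | u) forces u = True.
  then (q | ~u) forces q = True.
  then (~a | ~g | ~k | n) forces a = False.
All clauses satisfied.

b: False; g: True; q: True; n: False; u: True; a: False; k: True; d: True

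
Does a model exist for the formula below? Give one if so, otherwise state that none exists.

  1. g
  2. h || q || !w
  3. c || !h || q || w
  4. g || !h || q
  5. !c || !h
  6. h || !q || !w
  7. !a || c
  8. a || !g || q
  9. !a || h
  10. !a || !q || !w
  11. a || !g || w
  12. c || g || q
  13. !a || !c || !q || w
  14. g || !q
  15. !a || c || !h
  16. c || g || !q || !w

Unit clause (g) forces g = True.
Try h = False:
  (!a || h) forces a = False.
  (a || !g || q) forces q = True.
  (h || !q || !w) forces w = False.
  clause (a || !g || w) is falsified — backtrack.
So h = True.
  then (!c || !h) forces c = False.
  then (!a || c) forces a = False.
  then (a || !g || q) forces q = True.
  then (a || !g || w) forces w = True.
All clauses satisfied.

h = True, a = False, w = True, c = False, g = True, q = True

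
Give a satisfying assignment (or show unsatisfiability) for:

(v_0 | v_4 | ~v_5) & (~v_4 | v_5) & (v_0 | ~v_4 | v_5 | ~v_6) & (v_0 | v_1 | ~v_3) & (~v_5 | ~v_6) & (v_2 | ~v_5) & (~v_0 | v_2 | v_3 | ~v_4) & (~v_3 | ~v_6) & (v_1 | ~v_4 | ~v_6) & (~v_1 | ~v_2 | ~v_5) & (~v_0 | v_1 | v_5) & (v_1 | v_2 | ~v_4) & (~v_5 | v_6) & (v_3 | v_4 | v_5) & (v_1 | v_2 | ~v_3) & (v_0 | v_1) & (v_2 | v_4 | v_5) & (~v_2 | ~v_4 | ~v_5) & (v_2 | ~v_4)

v_0 = True, v_1 = True, v_2 = True, v_3 = True, v_4 = False, v_5 = False, v_6 = False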